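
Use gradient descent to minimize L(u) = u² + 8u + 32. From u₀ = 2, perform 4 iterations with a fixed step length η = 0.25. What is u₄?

L′(u) = 2u + 8
Step 1: L′(2) = 12; u₁ = 2 − 0.25·12 = -1
Step 2: L′(-1) = 6; u₂ = -1 − 0.25·6 = -2.5
Step 3: L′(-2.5) = 3; u₃ = -2.5 − 0.25·3 = -3.25
Step 4: L′(-3.25) = 1.5; u₄ = -3.25 − 0.25·1.5 = -3.625

-3.625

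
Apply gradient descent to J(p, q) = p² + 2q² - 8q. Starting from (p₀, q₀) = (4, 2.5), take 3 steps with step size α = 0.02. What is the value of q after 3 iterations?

2.389344

∇J = (2p, 4q - 8)
(p₁, q₁) = (4, 2.5) − 0.02·(8, 2) = (3.84, 2.46)
(p₂, q₂) = (3.84, 2.46) − 0.02·(7.68, 1.84) = (3.6864, 2.4232)
(p₃, q₃) = (3.6864, 2.4232) − 0.02·(7.3728, 1.6928) = (3.538944, 2.389344)
q = 2.389344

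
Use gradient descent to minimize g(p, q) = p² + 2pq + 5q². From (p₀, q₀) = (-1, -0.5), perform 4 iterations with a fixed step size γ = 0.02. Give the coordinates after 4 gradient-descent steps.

(-0.80217344, -0.09814144)

∇g = (2p + 2q, 2p + 10q)
Step 1: at (-1, -0.5), ∇g = (-3, -7) → (-1, -0.5) − 0.02·(-3, -7) = (-0.94, -0.36)
Step 2: at (-0.94, -0.36), ∇g = (-2.6, -5.48) → (-0.94, -0.36) − 0.02·(-2.6, -5.48) = (-0.888, -0.2504)
Step 3: at (-0.888, -0.2504), ∇g = (-2.2768, -4.28) → (-0.888, -0.2504) − 0.02·(-2.2768, -4.28) = (-0.842464, -0.1648)
Step 4: at (-0.842464, -0.1648), ∇g = (-2.014528, -3.332928) → (-0.842464, -0.1648) − 0.02·(-2.014528, -3.332928) = (-0.80217344, -0.09814144)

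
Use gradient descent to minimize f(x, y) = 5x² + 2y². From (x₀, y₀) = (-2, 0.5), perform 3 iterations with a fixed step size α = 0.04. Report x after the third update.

∇f = (10x, 4y)
Step 1: at (-2, 0.5), ∇f = (-20, 2) → (-2, 0.5) − 0.04·(-20, 2) = (-1.2, 0.42)
Step 2: at (-1.2, 0.42), ∇f = (-12, 1.68) → (-1.2, 0.42) − 0.04·(-12, 1.68) = (-0.72, 0.3528)
Step 3: at (-0.72, 0.3528), ∇f = (-7.2, 1.4112) → (-0.72, 0.3528) − 0.04·(-7.2, 1.4112) = (-0.432, 0.296352)
x = -0.432

-0.432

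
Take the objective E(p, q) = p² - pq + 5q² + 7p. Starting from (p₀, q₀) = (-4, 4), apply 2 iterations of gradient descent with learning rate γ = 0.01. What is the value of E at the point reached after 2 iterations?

50.34328871

∇E = (2p - q + 7, -p + 10q)
(p₁, q₁) = (-4, 4) − 0.01·(-5, 44) = (-3.95, 3.56)
(p₂, q₂) = (-3.95, 3.56) − 0.01·(-4.46, 39.55) = (-3.9054, 3.1645)
E(-3.9054, 3.1645) = 50.34328871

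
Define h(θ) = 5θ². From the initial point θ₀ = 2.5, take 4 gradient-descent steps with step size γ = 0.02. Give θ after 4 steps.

h′(θ) = 10θ
θ₁ = 2.5 − 0.02·25 = 2
θ₂ = 2 − 0.02·20 = 1.6
θ₃ = 1.6 − 0.02·16 = 1.28
θ₄ = 1.28 − 0.02·12.8 = 1.024

1.024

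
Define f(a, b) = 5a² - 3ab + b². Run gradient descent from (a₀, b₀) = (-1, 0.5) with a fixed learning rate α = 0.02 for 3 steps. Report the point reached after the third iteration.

∇f = (10a - 3b, -3a + 2b)
(a₁, b₁) = (-1, 0.5) − 0.02·(-11.5, 4) = (-0.77, 0.42)
(a₂, b₂) = (-0.77, 0.42) − 0.02·(-8.96, 3.15) = (-0.5908, 0.357)
(a₃, b₃) = (-0.5908, 0.357) − 0.02·(-6.979, 2.4864) = (-0.45122, 0.307272)

(-0.45122, 0.307272)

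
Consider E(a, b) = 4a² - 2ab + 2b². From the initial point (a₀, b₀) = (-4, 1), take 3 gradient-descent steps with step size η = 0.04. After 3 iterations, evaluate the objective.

5.637304410112

∇E = (8a - 2b, -2a + 4b)
Step 1: at (-4, 1), ∇E = (-34, 12) → (-4, 1) − 0.04·(-34, 12) = (-2.64, 0.52)
Step 2: at (-2.64, 0.52), ∇E = (-22.16, 7.36) → (-2.64, 0.52) − 0.04·(-22.16, 7.36) = (-1.7536, 0.2256)
Step 3: at (-1.7536, 0.2256), ∇E = (-14.48, 4.4096) → (-1.7536, 0.2256) − 0.04·(-14.48, 4.4096) = (-1.1744, 0.049216)
E(-1.1744, 0.049216) = 5.637304410112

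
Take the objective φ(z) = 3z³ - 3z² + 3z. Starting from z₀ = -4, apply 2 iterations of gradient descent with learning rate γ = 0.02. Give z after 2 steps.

φ′(z) = 9z² - 6z + 3
z₁ = -4 − 0.02·171 = -7.42
z₂ = -7.42 − 0.02·543.0276 = -18.280552

-18.280552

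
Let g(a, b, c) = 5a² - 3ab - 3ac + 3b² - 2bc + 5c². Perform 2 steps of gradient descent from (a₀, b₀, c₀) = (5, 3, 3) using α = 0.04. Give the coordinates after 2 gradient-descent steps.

(2.9232, 3.0288, 2.28)

∇g = (10a - 3b - 3c, -3a + 6b - 2c, -3a - 2b + 10c)
(a₁, b₁, c₁) = (5, 3, 3) − 0.04·(32, -3, 9) = (3.72, 3.12, 2.64)
(a₂, b₂, c₂) = (3.72, 3.12, 2.64) − 0.04·(19.92, 2.28, 9) = (2.9232, 3.0288, 2.28)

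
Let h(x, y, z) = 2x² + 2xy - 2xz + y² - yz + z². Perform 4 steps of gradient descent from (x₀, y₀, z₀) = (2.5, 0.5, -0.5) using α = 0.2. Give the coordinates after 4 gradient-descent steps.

(0.4104, -0.3312, 0.3312)

∇h = (4x + 2y - 2z, 2x + 2y - z, -2x - y + 2z)
(x₁, y₁, z₁) = (2.5, 0.5, -0.5) − 0.2·(12, 6.5, -6.5) = (0.1, -0.8, 0.8)
(x₂, y₂, z₂) = (0.1, -0.8, 0.8) − 0.2·(-2.8, -2.2, 2.2) = (0.66, -0.36, 0.36)
(x₃, y₃, z₃) = (0.66, -0.36, 0.36) − 0.2·(1.2, 0.24, -0.24) = (0.42, -0.408, 0.408)
(x₄, y₄, z₄) = (0.42, -0.408, 0.408) − 0.2·(0.048, -0.384, 0.384) = (0.4104, -0.3312, 0.3312)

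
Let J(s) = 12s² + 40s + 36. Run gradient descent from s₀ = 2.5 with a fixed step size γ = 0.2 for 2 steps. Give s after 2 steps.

J′(s) = 24s + 40
Step 1: J′(2.5) = 100; s₁ = 2.5 − 0.2·100 = -17.5
Step 2: J′(-17.5) = -380; s₂ = -17.5 − 0.2·(-380) = 58.5

58.5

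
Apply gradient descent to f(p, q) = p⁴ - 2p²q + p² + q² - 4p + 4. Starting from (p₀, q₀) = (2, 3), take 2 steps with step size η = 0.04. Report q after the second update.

3.059392

∇f = (4p³ - 4pq + 2p - 4, -2p² + 2q)
(p₁, q₁) = (2, 3) − 0.04·(8, -2) = (1.68, 3.08)
(p₂, q₂) = (1.68, 3.08) − 0.04·(-2.371072, 0.5152) = (1.77484288, 3.059392)
q = 3.059392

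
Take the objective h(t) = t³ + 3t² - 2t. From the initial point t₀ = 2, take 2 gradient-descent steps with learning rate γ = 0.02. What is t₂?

1.266784

h′(t) = 3t² + 6t - 2
Step 1: h′(2) = 22; t₁ = 2 − 0.02·22 = 1.56
Step 2: h′(1.56) = 14.6608; t₂ = 1.56 − 0.02·14.6608 = 1.266784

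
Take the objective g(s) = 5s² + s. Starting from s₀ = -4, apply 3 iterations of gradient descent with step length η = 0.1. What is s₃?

g′(s) = 10s + 1
Step 1: g′(-4) = -39; s₁ = -4 − 0.1·(-39) = -0.1
Step 2: g′(-0.1) = 0; s₂ = -0.1 − 0.1·0 = -0.1
Step 3: g′(-0.1) = 0; s₃ = -0.1 − 0.1·0 = -0.1

-0.1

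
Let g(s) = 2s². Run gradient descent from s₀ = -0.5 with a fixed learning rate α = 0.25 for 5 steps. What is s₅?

0

g′(s) = 4s
s₁ = -0.5 − 0.25·(-2) = 0
s₂ = 0 − 0.25·0 = 0
s₃ = 0 − 0.25·0 = 0
s₄ = 0 − 0.25·0 = 0
s₅ = 0 − 0.25·0 = 0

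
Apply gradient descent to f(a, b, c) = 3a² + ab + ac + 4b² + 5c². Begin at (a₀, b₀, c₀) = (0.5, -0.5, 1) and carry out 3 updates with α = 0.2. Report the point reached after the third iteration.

(-0.256, 0.004, -1.184)

∇f = (6a + b + c, a + 8b, a + 10c)
Step 1: at (0.5, -0.5, 1), ∇f = (3.5, -3.5, 10.5) → (0.5, -0.5, 1) − 0.2·(3.5, -3.5, 10.5) = (-0.2, 0.2, -1.1)
Step 2: at (-0.2, 0.2, -1.1), ∇f = (-2.1, 1.4, -11.2) → (-0.2, 0.2, -1.1) − 0.2·(-2.1, 1.4, -11.2) = (0.22, -0.08, 1.14)
Step 3: at (0.22, -0.08, 1.14), ∇f = (2.38, -0.42, 11.62) → (0.22, -0.08, 1.14) − 0.2·(2.38, -0.42, 11.62) = (-0.256, 0.004, -1.184)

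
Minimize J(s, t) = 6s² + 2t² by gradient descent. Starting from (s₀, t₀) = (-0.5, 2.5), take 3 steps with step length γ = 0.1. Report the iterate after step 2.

∇J = (12s, 4t)
(s₁, t₁) = (-0.5, 2.5) − 0.1·(-6, 10) = (0.1, 1.5)
(s₂, t₂) = (0.1, 1.5) − 0.1·(1.2, 6) = (-0.02, 0.9)

(-0.02, 0.9)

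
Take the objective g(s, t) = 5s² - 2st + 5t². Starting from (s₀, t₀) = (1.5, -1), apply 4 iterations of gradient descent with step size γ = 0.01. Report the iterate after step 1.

(1.33, -0.87)

∇g = (10s - 2t, -2s + 10t)
(s₁, t₁) = (1.5, -1) − 0.01·(17, -13) = (1.33, -0.87)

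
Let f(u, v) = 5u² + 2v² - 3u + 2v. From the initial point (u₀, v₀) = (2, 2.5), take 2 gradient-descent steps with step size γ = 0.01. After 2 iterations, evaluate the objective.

23.81888308

∇f = (10u - 3, 4v + 2)
Step 1: at (2, 2.5), ∇f = (17, 12) → (2, 2.5) − 0.01·(17, 12) = (1.83, 2.38)
Step 2: at (1.83, 2.38), ∇f = (15.3, 11.52) → (1.83, 2.38) − 0.01·(15.3, 11.52) = (1.677, 2.2648)
f(1.677, 2.2648) = 23.81888308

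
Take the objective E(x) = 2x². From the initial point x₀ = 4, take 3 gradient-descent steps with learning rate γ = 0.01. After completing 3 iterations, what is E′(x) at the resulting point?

14.155776

E′(x) = 4x
x₁ = 4 − 0.01·16 = 3.84
x₂ = 3.84 − 0.01·15.36 = 3.6864
x₃ = 3.6864 − 0.01·14.7456 = 3.538944
E′(x) at (3.538944) = 14.155776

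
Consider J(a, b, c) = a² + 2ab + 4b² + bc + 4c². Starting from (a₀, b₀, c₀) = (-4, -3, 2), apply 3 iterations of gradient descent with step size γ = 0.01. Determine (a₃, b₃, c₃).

(-3.605714, -2.174358, 1.631863)

∇J = (2a + 2b, 2a + 8b + c, b + 8c)
(a₁, b₁, c₁) = (-4, -3, 2) − 0.01·(-14, -30, 13) = (-3.86, -2.7, 1.87)
(a₂, b₂, c₂) = (-3.86, -2.7, 1.87) − 0.01·(-13.12, -27.45, 12.26) = (-3.7288, -2.4255, 1.7474)
(a₃, b₃, c₃) = (-3.7288, -2.4255, 1.7474) − 0.01·(-12.3086, -25.1142, 11.5537) = (-3.605714, -2.174358, 1.631863)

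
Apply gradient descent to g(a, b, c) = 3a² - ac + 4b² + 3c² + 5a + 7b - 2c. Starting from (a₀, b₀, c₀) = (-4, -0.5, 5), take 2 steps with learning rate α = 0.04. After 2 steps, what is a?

∇g = (6a - c + 5, 8b + 7, -a + 6c - 2)
Step 1: at (-4, -0.5, 5), ∇g = (-24, 3, 32) → (-4, -0.5, 5) − 0.04·(-24, 3, 32) = (-3.04, -0.62, 3.72)
Step 2: at (-3.04, -0.62, 3.72), ∇g = (-16.96, 2.04, 23.36) → (-3.04, -0.62, 3.72) − 0.04·(-16.96, 2.04, 23.36) = (-2.3616, -0.7016, 2.7856)
a = -2.3616

-2.3616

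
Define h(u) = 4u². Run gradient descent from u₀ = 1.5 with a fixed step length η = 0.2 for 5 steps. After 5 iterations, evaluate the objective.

0.0544195584

h′(u) = 8u
u₁ = 1.5 − 0.2·12 = -0.9
u₂ = -0.9 − 0.2·(-7.2) = 0.54
u₃ = 0.54 − 0.2·4.32 = -0.324
u₄ = -0.324 − 0.2·(-2.592) = 0.1944
u₅ = 0.1944 − 0.2·1.5552 = -0.11664
h(-0.11664) = 0.0544195584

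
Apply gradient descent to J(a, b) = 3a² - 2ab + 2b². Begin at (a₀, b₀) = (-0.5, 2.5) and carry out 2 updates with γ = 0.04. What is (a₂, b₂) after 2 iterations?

(0.028, 1.716)

∇J = (6a - 2b, -2a + 4b)
(a₁, b₁) = (-0.5, 2.5) − 0.04·(-8, 11) = (-0.18, 2.06)
(a₂, b₂) = (-0.18, 2.06) − 0.04·(-5.2, 8.6) = (0.028, 1.716)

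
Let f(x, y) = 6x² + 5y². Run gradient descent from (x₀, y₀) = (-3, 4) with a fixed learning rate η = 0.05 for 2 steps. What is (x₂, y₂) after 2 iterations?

(-0.48, 1)

∇f = (12x, 10y)
Step 1: at (-3, 4), ∇f = (-36, 40) → (-3, 4) − 0.05·(-36, 40) = (-1.2, 2)
Step 2: at (-1.2, 2), ∇f = (-14.4, 20) → (-1.2, 2) − 0.05·(-14.4, 20) = (-0.48, 1)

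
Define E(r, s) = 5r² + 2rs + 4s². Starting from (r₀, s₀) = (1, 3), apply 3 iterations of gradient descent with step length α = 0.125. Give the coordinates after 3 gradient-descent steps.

(-0.140625, -0.078125)

∇E = (10r + 2s, 2r + 8s)
Step 1: at (1, 3), ∇E = (16, 26) → (1, 3) − 0.125·(16, 26) = (-1, -0.25)
Step 2: at (-1, -0.25), ∇E = (-10.5, -4) → (-1, -0.25) − 0.125·(-10.5, -4) = (0.3125, 0.25)
Step 3: at (0.3125, 0.25), ∇E = (3.625, 2.625) → (0.3125, 0.25) − 0.125·(3.625, 2.625) = (-0.140625, -0.078125)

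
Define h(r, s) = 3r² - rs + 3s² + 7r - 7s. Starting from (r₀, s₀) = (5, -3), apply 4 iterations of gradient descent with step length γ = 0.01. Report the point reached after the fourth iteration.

(3.5547663, -1.9257538)

∇h = (6r - s + 7, -r + 6s - 7)
(r₁, s₁) = (5, -3) − 0.01·(40, -30) = (4.6, -2.7)
(r₂, s₂) = (4.6, -2.7) − 0.01·(37.3, -27.8) = (4.227, -2.422)
(r₃, s₃) = (4.227, -2.422) − 0.01·(34.784, -25.759) = (3.87916, -2.16441)
(r₄, s₄) = (3.87916, -2.16441) − 0.01·(32.43937, -23.86562) = (3.5547663, -1.9257538)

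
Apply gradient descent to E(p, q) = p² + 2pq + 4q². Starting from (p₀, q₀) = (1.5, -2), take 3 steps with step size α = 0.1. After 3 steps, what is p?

1.228

∇E = (2p + 2q, 2p + 8q)
(p₁, q₁) = (1.5, -2) − 0.1·(-1, -13) = (1.6, -0.7)
(p₂, q₂) = (1.6, -0.7) − 0.1·(1.8, -2.4) = (1.42, -0.46)
(p₃, q₃) = (1.42, -0.46) − 0.1·(1.92, -0.84) = (1.228, -0.376)
p = 1.228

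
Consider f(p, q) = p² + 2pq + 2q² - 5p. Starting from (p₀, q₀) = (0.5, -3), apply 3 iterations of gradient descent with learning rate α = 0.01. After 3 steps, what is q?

∇f = (2p + 2q - 5, 2p + 4q)
Step 1: at (0.5, -3), ∇f = (-10, -11) → (0.5, -3) − 0.01·(-10, -11) = (0.6, -2.89)
Step 2: at (0.6, -2.89), ∇f = (-9.58, -10.36) → (0.6, -2.89) − 0.01·(-9.58, -10.36) = (0.6958, -2.7864)
Step 3: at (0.6958, -2.7864), ∇f = (-9.1812, -9.754) → (0.6958, -2.7864) − 0.01·(-9.1812, -9.754) = (0.787612, -2.68886)
q = -2.68886

-2.68886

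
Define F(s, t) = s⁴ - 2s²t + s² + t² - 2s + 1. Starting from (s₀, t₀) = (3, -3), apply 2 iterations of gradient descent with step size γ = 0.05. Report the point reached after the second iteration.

(14.7608, 0.316)

∇F = (4s³ - 4st + 2s - 2, -2s² + 2t)
Step 1: at (3, -3), ∇F = (148, -24) → (3, -3) − 0.05·(148, -24) = (-4.4, -1.8)
Step 2: at (-4.4, -1.8), ∇F = (-383.216, -42.32) → (-4.4, -1.8) − 0.05·(-383.216, -42.32) = (14.7608, 0.316)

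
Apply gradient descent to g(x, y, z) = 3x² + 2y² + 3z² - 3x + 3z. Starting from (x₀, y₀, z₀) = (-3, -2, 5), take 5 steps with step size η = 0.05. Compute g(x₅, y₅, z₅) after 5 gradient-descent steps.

∇g = (6x - 3, 4y, 6z + 3)
(x₁, y₁, z₁) = (-3, -2, 5) − 0.05·(-21, -8, 33) = (-1.95, -1.6, 3.35)
(x₂, y₂, z₂) = (-1.95, -1.6, 3.35) − 0.05·(-14.7, -6.4, 23.1) = (-1.215, -1.28, 2.195)
(x₃, y₃, z₃) = (-1.215, -1.28, 2.195) − 0.05·(-10.29, -5.12, 16.17) = (-0.7005, -1.024, 1.3865)
(x₄, y₄, z₄) = (-0.7005, -1.024, 1.3865) − 0.05·(-7.203, -4.096, 11.319) = (-0.34035, -0.8192, 0.82055)
(x₅, y₅, z₅) = (-0.34035, -0.8192, 0.82055) − 0.05·(-5.0421, -3.2768, 7.9233) = (-0.088245, -0.65536, 0.424385)
g(-0.088245, -0.65536, 0.424385) = 2.96055288395

2.96055288395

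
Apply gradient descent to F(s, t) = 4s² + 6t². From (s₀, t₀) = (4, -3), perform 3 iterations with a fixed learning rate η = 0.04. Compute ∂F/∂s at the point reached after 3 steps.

10.061824

∇F = (8s, 12t)
Step 1: at (4, -3), ∇F = (32, -36) → (4, -3) − 0.04·(32, -36) = (2.72, -1.56)
Step 2: at (2.72, -1.56), ∇F = (21.76, -18.72) → (2.72, -1.56) − 0.04·(21.76, -18.72) = (1.8496, -0.8112)
Step 3: at (1.8496, -0.8112), ∇F = (14.7968, -9.7344) → (1.8496, -0.8112) − 0.04·(14.7968, -9.7344) = (1.257728, -0.421824)
∂F/∂s at (1.257728, -0.421824) = 10.061824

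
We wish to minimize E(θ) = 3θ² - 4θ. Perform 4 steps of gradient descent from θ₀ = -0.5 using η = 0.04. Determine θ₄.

E′(θ) = 6θ - 4
θ₁ = -0.5 − 0.04·(-7) = -0.22
θ₂ = -0.22 − 0.04·(-5.32) = -0.0072
θ₃ = -0.0072 − 0.04·(-4.0432) = 0.154528
θ₄ = 0.154528 − 0.04·(-3.072832) = 0.27744128

0.27744128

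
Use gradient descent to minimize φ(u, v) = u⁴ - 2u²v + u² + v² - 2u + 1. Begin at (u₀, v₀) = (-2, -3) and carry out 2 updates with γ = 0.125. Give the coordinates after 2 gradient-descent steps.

∇φ = (4u³ - 4uv + 2u - 2, -2u² + 2v)
Step 1: at (-2, -3), ∇φ = (-62, -14) → (-2, -3) − 0.125·(-62, -14) = (5.75, -1.25)
Step 2: at (5.75, -1.25), ∇φ = (798.6875, -68.625) → (5.75, -1.25) − 0.125·(798.6875, -68.625) = (-94.0859375, 7.328125)

(-94.0859375, 7.328125)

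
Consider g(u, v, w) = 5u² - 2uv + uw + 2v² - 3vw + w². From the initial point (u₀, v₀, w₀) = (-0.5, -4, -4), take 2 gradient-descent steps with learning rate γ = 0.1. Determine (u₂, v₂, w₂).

(-0.305, -3.605, -4.55)

∇g = (10u - 2v + w, -2u + 4v - 3w, u - 3v + 2w)
(u₁, v₁, w₁) = (-0.5, -4, -4) − 0.1·(-1, -3, 3.5) = (-0.4, -3.7, -4.35)
(u₂, v₂, w₂) = (-0.4, -3.7, -4.35) − 0.1·(-0.95, -0.95, 2) = (-0.305, -3.605, -4.55)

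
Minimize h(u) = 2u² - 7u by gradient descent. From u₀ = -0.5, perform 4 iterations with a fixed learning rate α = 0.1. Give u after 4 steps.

h′(u) = 4u - 7
u₁ = -0.5 − 0.1·(-9) = 0.4
u₂ = 0.4 − 0.1·(-5.4) = 0.94
u₃ = 0.94 − 0.1·(-3.24) = 1.264
u₄ = 1.264 − 0.1·(-1.944) = 1.4584

1.4584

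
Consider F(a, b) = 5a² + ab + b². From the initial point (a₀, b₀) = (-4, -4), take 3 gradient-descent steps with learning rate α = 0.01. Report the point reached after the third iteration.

(-2.811012, -3.659812)

∇F = (10a + b, a + 2b)
Step 1: at (-4, -4), ∇F = (-44, -12) → (-4, -4) − 0.01·(-44, -12) = (-3.56, -3.88)
Step 2: at (-3.56, -3.88), ∇F = (-39.48, -11.32) → (-3.56, -3.88) − 0.01·(-39.48, -11.32) = (-3.1652, -3.7668)
Step 3: at (-3.1652, -3.7668), ∇F = (-35.4188, -10.6988) → (-3.1652, -3.7668) − 0.01·(-35.4188, -10.6988) = (-2.811012, -3.659812)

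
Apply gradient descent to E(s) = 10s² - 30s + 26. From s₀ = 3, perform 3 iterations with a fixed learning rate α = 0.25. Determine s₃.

E′(s) = 20s - 30
Step 1: E′(3) = 30; s₁ = 3 − 0.25·30 = -4.5
Step 2: E′(-4.5) = -120; s₂ = -4.5 − 0.25·(-120) = 25.5
Step 3: E′(25.5) = 480; s₃ = 25.5 − 0.25·480 = -94.5

-94.5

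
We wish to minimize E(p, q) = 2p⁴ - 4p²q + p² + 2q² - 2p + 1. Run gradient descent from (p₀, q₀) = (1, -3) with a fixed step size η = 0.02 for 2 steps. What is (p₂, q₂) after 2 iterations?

(0.22376704, -2.455232)

∇E = (8p³ - 8pq + 2p - 2, -4p² + 4q)
(p₁, q₁) = (1, -3) − 0.02·(32, -16) = (0.36, -2.68)
(p₂, q₂) = (0.36, -2.68) − 0.02·(6.811648, -11.2384) = (0.22376704, -2.455232)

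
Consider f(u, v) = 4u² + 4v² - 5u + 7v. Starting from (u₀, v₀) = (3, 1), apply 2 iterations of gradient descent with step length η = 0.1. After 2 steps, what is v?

∇f = (8u - 5, 8v + 7)
Step 1: at (3, 1), ∇f = (19, 15) → (3, 1) − 0.1·(19, 15) = (1.1, -0.5)
Step 2: at (1.1, -0.5), ∇f = (3.8, 3) → (1.1, -0.5) − 0.1·(3.8, 3) = (0.72, -0.8)
v = -0.8

-0.8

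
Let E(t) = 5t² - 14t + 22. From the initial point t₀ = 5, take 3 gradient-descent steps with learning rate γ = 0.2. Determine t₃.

-2.2

E′(t) = 10t - 14
t₁ = 5 − 0.2·36 = -2.2
t₂ = -2.2 − 0.2·(-36) = 5
t₃ = 5 − 0.2·36 = -2.2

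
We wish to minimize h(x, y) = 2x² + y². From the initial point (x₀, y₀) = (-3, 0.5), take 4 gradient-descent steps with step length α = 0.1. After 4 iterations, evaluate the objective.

0.34427392

∇h = (4x, 2y)
(x₁, y₁) = (-3, 0.5) − 0.1·(-12, 1) = (-1.8, 0.4)
(x₂, y₂) = (-1.8, 0.4) − 0.1·(-7.2, 0.8) = (-1.08, 0.32)
(x₃, y₃) = (-1.08, 0.32) − 0.1·(-4.32, 0.64) = (-0.648, 0.256)
(x₄, y₄) = (-0.648, 0.256) − 0.1·(-2.592, 0.512) = (-0.3888, 0.2048)
h(-0.3888, 0.2048) = 0.34427392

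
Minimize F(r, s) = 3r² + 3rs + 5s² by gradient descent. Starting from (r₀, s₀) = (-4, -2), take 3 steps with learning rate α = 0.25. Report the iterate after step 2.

(-6.25, -11.625)

∇F = (6r + 3s, 3r + 10s)
(r₁, s₁) = (-4, -2) − 0.25·(-30, -32) = (3.5, 6)
(r₂, s₂) = (3.5, 6) − 0.25·(39, 70.5) = (-6.25, -11.625)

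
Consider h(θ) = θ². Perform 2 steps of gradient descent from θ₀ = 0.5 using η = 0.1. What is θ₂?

0.32

h′(θ) = 2θ
θ₁ = 0.5 − 0.1·1 = 0.4
θ₂ = 0.4 − 0.1·0.8 = 0.32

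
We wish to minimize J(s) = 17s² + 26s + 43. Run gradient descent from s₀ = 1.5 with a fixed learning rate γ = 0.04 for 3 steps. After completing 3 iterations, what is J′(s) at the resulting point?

J′(s) = 34s + 26
Step 1: J′(1.5) = 77; s₁ = 1.5 − 0.04·77 = -1.58
Step 2: J′(-1.58) = -27.72; s₂ = -1.58 − 0.04·(-27.72) = -0.4712
Step 3: J′(-0.4712) = 9.9792; s₃ = -0.4712 − 0.04·9.9792 = -0.870368
J′(s) at (-0.870368) = -3.592512

-3.592512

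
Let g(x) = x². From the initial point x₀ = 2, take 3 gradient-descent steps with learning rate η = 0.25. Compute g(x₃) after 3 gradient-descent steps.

0.0625

g′(x) = 2x
Step 1: g′(2) = 4; x₁ = 2 − 0.25·4 = 1
Step 2: g′(1) = 2; x₂ = 1 − 0.25·2 = 0.5
Step 3: g′(0.5) = 1; x₃ = 0.5 − 0.25·1 = 0.25
g(0.25) = 0.0625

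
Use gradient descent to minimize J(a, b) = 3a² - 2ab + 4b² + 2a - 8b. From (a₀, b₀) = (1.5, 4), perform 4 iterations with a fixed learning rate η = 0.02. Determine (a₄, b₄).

∇J = (6a - 2b + 2, -2a + 8b - 8)
(a₁, b₁) = (1.5, 4) − 0.02·(3, 21) = (1.44, 3.58)
(a₂, b₂) = (1.44, 3.58) − 0.02·(3.48, 17.76) = (1.3704, 3.2248)
(a₃, b₃) = (1.3704, 3.2248) − 0.02·(3.7728, 15.0576) = (1.294944, 2.923648)
(a₄, b₄) = (1.294944, 2.923648) − 0.02·(3.922368, 12.799296) = (1.21649664, 2.66766208)

(1.21649664, 2.66766208)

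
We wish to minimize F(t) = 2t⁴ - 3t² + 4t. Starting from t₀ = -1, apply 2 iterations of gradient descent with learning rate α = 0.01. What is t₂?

-1.03630336

F′(t) = 8t³ - 6t + 4
Step 1: F′(-1) = 2; t₁ = -1 − 0.01·2 = -1.02
Step 2: F′(-1.02) = 1.630336; t₂ = -1.02 − 0.01·1.630336 = -1.03630336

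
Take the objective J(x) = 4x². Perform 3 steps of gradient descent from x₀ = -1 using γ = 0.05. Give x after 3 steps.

-0.216

J′(x) = 8x
x₁ = -1 − 0.05·(-8) = -0.6
x₂ = -0.6 − 0.05·(-4.8) = -0.36
x₃ = -0.36 − 0.05·(-2.88) = -0.216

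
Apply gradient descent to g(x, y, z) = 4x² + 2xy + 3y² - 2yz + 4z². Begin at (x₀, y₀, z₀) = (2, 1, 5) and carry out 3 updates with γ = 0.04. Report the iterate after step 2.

∇g = (8x + 2y, 2x + 6y - 2z, -2y + 8z)
(x₁, y₁, z₁) = (2, 1, 5) − 0.04·(18, 0, 38) = (1.28, 1, 3.48)
(x₂, y₂, z₂) = (1.28, 1, 3.48) − 0.04·(12.24, 1.6, 25.84) = (0.7904, 0.936, 2.4464)

(0.7904, 0.936, 2.4464)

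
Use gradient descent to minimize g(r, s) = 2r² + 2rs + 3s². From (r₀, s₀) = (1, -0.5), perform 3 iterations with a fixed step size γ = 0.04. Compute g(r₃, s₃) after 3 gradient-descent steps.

0.853090176

∇g = (4r + 2s, 2r + 6s)
Step 1: at (1, -0.5), ∇g = (3, -1) → (1, -0.5) − 0.04·(3, -1) = (0.88, -0.46)
Step 2: at (0.88, -0.46), ∇g = (2.6, -1) → (0.88, -0.46) − 0.04·(2.6, -1) = (0.776, -0.42)
Step 3: at (0.776, -0.42), ∇g = (2.264, -0.968) → (0.776, -0.42) − 0.04·(2.264, -0.968) = (0.68544, -0.38128)
g(0.68544, -0.38128) = 0.853090176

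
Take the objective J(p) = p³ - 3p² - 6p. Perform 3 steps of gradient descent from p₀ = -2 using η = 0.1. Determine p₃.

-43.9818032

J′(p) = 3p² - 6p - 6
Step 1: J′(-2) = 18; p₁ = -2 − 0.1·18 = -3.8
Step 2: J′(-3.8) = 60.12; p₂ = -3.8 − 0.1·60.12 = -9.812
Step 3: J′(-9.812) = 341.698032; p₃ = -9.812 − 0.1·341.698032 = -43.9818032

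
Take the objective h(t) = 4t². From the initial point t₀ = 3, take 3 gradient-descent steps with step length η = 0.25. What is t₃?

h′(t) = 8t
Step 1: h′(3) = 24; t₁ = 3 − 0.25·24 = -3
Step 2: h′(-3) = -24; t₂ = -3 − 0.25·(-24) = 3
Step 3: h′(3) = 24; t₃ = 3 − 0.25·24 = -3

-3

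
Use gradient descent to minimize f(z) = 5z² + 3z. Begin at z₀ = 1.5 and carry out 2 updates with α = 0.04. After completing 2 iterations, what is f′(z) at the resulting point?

f′(z) = 10z + 3
Step 1: f′(1.5) = 18; z₁ = 1.5 − 0.04·18 = 0.78
Step 2: f′(0.78) = 10.8; z₂ = 0.78 − 0.04·10.8 = 0.348
f′(z) at (0.348) = 6.48

6.48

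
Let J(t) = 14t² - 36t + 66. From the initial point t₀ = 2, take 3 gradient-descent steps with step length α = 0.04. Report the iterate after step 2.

J′(t) = 28t - 36
Step 1: J′(2) = 20; t₁ = 2 − 0.04·20 = 1.2
Step 2: J′(1.2) = -2.4; t₂ = 1.2 − 0.04·(-2.4) = 1.296

1.296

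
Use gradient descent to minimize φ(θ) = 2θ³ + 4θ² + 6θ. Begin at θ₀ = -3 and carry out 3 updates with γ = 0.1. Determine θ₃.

-478.4946816

φ′(θ) = 6θ² + 8θ + 6
Step 1: φ′(-3) = 36; θ₁ = -3 − 0.1·36 = -6.6
Step 2: φ′(-6.6) = 214.56; θ₂ = -6.6 − 0.1·214.56 = -28.056
Step 3: φ′(-28.056) = 4504.386816; θ₃ = -28.056 − 0.1·4504.386816 = -478.4946816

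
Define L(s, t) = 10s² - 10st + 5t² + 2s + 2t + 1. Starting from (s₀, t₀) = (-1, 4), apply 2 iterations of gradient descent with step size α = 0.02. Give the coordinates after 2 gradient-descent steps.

∇L = (20s - 10t + 2, -10s + 10t + 2)
(s₁, t₁) = (-1, 4) − 0.02·(-58, 52) = (0.16, 2.96)
(s₂, t₂) = (0.16, 2.96) − 0.02·(-24.4, 30) = (0.648, 2.36)

(0.648, 2.36)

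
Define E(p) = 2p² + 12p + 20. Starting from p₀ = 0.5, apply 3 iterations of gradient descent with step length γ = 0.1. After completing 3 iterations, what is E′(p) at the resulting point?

3.024

E′(p) = 4p + 12
Step 1: E′(0.5) = 14; p₁ = 0.5 − 0.1·14 = -0.9
Step 2: E′(-0.9) = 8.4; p₂ = -0.9 − 0.1·8.4 = -1.74
Step 3: E′(-1.74) = 5.04; p₃ = -1.74 − 0.1·5.04 = -2.244
E′(p) at (-2.244) = 3.024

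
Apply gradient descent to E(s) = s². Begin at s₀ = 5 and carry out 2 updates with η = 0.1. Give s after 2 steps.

3.2

E′(s) = 2s
Step 1: E′(5) = 10; s₁ = 5 − 0.1·10 = 4
Step 2: E′(4) = 8; s₂ = 4 − 0.1·8 = 3.2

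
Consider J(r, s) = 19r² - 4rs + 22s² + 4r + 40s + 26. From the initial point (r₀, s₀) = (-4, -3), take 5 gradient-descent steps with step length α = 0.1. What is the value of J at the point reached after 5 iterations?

4952341.306617856

∇J = (38r - 4s + 4, -4r + 44s + 40)
Step 1: at (-4, -3), ∇J = (-136, -76) → (-4, -3) − 0.1·(-136, -76) = (9.6, 4.6)
Step 2: at (9.6, 4.6), ∇J = (350.4, 204) → (9.6, 4.6) − 0.1·(350.4, 204) = (-25.44, -15.8)
Step 3: at (-25.44, -15.8), ∇J = (-899.52, -553.44) → (-25.44, -15.8) − 0.1·(-899.52, -553.44) = (64.512, 39.544)
Step 4: at (64.512, 39.544), ∇J = (2297.28, 1521.888) → (64.512, 39.544) − 0.1·(2297.28, 1521.888) = (-165.216, -112.6448)
Step 5: at (-165.216, -112.6448), ∇J = (-5823.6288, -4255.5072) → (-165.216, -112.6448) − 0.1·(-5823.6288, -4255.5072) = (417.14688, 312.90592)
J(417.14688, 312.90592) = 4952341.306617856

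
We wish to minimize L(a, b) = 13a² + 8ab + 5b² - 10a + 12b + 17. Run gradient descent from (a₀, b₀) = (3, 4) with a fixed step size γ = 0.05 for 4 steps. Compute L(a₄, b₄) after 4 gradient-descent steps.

3.499618

∇L = (26a + 8b - 10, 8a + 10b + 12)
Step 1: at (3, 4), ∇L = (100, 76) → (3, 4) − 0.05·(100, 76) = (-2, 0.2)
Step 2: at (-2, 0.2), ∇L = (-60.4, -2) → (-2, 0.2) − 0.05·(-60.4, -2) = (1.02, 0.3)
Step 3: at (1.02, 0.3), ∇L = (18.92, 23.16) → (1.02, 0.3) − 0.05·(18.92, 23.16) = (0.074, -0.858)
Step 4: at (0.074, -0.858), ∇L = (-14.94, 4.012) → (0.074, -0.858) − 0.05·(-14.94, 4.012) = (0.821, -1.0586)
L(0.821, -1.0586) = 3.499618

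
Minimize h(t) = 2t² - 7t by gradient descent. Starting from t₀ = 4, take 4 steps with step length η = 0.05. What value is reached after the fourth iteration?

h′(t) = 4t - 7
t₁ = 4 − 0.05·9 = 3.55
t₂ = 3.55 − 0.05·7.2 = 3.19
t₃ = 3.19 − 0.05·5.76 = 2.902
t₄ = 2.902 − 0.05·4.608 = 2.6716

2.6716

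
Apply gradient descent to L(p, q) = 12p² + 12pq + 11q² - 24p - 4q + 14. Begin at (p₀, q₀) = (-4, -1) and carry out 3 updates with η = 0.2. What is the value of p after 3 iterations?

∇L = (24p + 12q - 24, 12p + 22q - 4)
Step 1: at (-4, -1), ∇L = (-132, -74) → (-4, -1) − 0.2·(-132, -74) = (22.4, 13.8)
Step 2: at (22.4, 13.8), ∇L = (679.2, 568.4) → (22.4, 13.8) − 0.2·(679.2, 568.4) = (-113.44, -99.88)
Step 3: at (-113.44, -99.88), ∇L = (-3945.12, -3562.64) → (-113.44, -99.88) − 0.2·(-3945.12, -3562.64) = (675.584, 612.648)
p = 675.584

675.584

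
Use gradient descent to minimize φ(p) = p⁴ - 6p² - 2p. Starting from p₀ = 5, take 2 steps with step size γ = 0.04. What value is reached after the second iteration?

φ′(p) = 4p³ - 12p - 2
Step 1: φ′(5) = 438; p₁ = 5 − 0.04·438 = -12.52
Step 2: φ′(-12.52) = -7701.820032; p₂ = -12.52 − 0.04·(-7701.820032) = 295.55280128

295.55280128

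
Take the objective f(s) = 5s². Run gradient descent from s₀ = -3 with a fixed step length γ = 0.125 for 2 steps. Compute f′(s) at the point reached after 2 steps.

-1.875

f′(s) = 10s
s₁ = -3 − 0.125·(-30) = 0.75
s₂ = 0.75 − 0.125·7.5 = -0.1875
f′(s) at (-0.1875) = -1.875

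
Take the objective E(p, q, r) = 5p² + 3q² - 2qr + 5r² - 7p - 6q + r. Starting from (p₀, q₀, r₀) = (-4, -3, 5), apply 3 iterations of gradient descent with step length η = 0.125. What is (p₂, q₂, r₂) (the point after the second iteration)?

∇E = (10p - 7, 6q - 2r - 6, -2q + 10r + 1)
Step 1: at (-4, -3, 5), ∇E = (-47, -34, 57) → (-4, -3, 5) − 0.125·(-47, -34, 57) = (1.875, 1.25, -2.125)
Step 2: at (1.875, 1.25, -2.125), ∇E = (11.75, 5.75, -22.75) → (1.875, 1.25, -2.125) − 0.125·(11.75, 5.75, -22.75) = (0.40625, 0.53125, 0.71875)

(0.40625, 0.53125, 0.71875)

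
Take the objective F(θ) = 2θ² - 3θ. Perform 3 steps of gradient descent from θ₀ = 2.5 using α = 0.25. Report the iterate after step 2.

F′(θ) = 4θ - 3
Step 1: F′(2.5) = 7; θ₁ = 2.5 − 0.25·7 = 0.75
Step 2: F′(0.75) = 0; θ₂ = 0.75 − 0.25·0 = 0.75

0.75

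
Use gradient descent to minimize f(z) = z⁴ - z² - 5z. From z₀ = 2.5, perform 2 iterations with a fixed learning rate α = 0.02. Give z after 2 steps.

f′(z) = 4z³ - 2z - 5
z₁ = 2.5 − 0.02·52.5 = 1.45
z₂ = 1.45 − 0.02·4.2945 = 1.36411

1.36411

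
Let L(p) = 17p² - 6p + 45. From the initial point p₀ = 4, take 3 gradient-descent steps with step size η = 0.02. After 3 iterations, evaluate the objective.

44.7374446592

L′(p) = 34p - 6
p₁ = 4 − 0.02·130 = 1.4
p₂ = 1.4 − 0.02·41.6 = 0.568
p₃ = 0.568 − 0.02·13.312 = 0.30176
L(0.30176) = 44.7374446592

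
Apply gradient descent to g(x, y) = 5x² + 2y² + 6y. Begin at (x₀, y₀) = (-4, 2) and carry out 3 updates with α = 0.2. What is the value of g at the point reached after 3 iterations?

75.501568

∇g = (10x, 4y + 6)
(x₁, y₁) = (-4, 2) − 0.2·(-40, 14) = (4, -0.8)
(x₂, y₂) = (4, -0.8) − 0.2·(40, 2.8) = (-4, -1.36)
(x₃, y₃) = (-4, -1.36) − 0.2·(-40, 0.56) = (4, -1.472)
g(4, -1.472) = 75.501568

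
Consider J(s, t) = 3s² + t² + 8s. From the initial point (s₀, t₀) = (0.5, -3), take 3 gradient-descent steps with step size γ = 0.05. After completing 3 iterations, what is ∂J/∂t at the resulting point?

∇J = (6s + 8, 2t)
(s₁, t₁) = (0.5, -3) − 0.05·(11, -6) = (-0.05, -2.7)
(s₂, t₂) = (-0.05, -2.7) − 0.05·(7.7, -5.4) = (-0.435, -2.43)
(s₃, t₃) = (-0.435, -2.43) − 0.05·(5.39, -4.86) = (-0.7045, -2.187)
∂J/∂t at (-0.7045, -2.187) = -4.374

-4.374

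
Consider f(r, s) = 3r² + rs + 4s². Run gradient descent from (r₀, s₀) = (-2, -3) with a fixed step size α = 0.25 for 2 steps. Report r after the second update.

∇f = (6r + s, r + 8s)
(r₁, s₁) = (-2, -3) − 0.25·(-15, -26) = (1.75, 3.5)
(r₂, s₂) = (1.75, 3.5) − 0.25·(14, 29.75) = (-1.75, -3.9375)
r = -1.75

-1.75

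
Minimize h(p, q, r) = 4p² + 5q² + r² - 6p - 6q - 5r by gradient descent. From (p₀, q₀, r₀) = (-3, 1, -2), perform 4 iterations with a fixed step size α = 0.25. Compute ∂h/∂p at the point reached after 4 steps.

∇h = (8p - 6, 10q - 6, 2r - 5)
(p₁, q₁, r₁) = (-3, 1, -2) − 0.25·(-30, 4, -9) = (4.5, 0, 0.25)
(p₂, q₂, r₂) = (4.5, 0, 0.25) − 0.25·(30, -6, -4.5) = (-3, 1.5, 1.375)
(p₃, q₃, r₃) = (-3, 1.5, 1.375) − 0.25·(-30, 9, -2.25) = (4.5, -0.75, 1.9375)
(p₄, q₄, r₄) = (4.5, -0.75, 1.9375) − 0.25·(30, -13.5, -1.125) = (-3, 2.625, 2.21875)
∂h/∂p at (-3, 2.625, 2.21875) = -30

-30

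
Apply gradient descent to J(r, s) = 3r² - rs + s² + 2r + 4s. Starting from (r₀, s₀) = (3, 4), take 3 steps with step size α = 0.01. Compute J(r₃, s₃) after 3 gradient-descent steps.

43.875068224549

∇J = (6r - s + 2, -r + 2s + 4)
Step 1: at (3, 4), ∇J = (16, 9) → (3, 4) − 0.01·(16, 9) = (2.84, 3.91)
Step 2: at (2.84, 3.91), ∇J = (15.13, 8.98) → (2.84, 3.91) − 0.01·(15.13, 8.98) = (2.6887, 3.8202)
Step 3: at (2.6887, 3.8202), ∇J = (14.312, 8.9517) → (2.6887, 3.8202) − 0.01·(14.312, 8.9517) = (2.54558, 3.730683)
J(2.54558, 3.730683) = 43.875068224549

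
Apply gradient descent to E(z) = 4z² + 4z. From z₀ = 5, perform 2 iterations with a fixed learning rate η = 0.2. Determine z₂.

1.48

E′(z) = 8z + 4
z₁ = 5 − 0.2·44 = -3.8
z₂ = -3.8 − 0.2·(-26.4) = 1.48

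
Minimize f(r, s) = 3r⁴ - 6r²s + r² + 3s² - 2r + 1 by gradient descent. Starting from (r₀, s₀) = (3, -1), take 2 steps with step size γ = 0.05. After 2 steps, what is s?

∇f = (12r³ - 12rs + 2r - 2, -6r² + 6s)
(r₁, s₁) = (3, -1) − 0.05·(364, -60) = (-15.2, 2)
(r₂, s₂) = (-15.2, 2) − 0.05·(-41809.296, -1374.24) = (2075.2648, 70.712)
s = 70.712

70.712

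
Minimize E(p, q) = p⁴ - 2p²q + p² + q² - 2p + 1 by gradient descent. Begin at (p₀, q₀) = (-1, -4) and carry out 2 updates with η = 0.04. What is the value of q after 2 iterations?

∇E = (4p³ - 4pq + 2p - 2, -2p² + 2q)
(p₁, q₁) = (-1, -4) − 0.04·(-24, -10) = (-0.04, -3.6)
(p₂, q₂) = (-0.04, -3.6) − 0.04·(-2.656256, -7.2032) = (0.06625024, -3.311872)
q = -3.311872

-3.311872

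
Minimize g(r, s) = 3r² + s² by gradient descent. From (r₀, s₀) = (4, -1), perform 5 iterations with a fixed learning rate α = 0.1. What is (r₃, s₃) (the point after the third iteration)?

(0.256, -0.512)

∇g = (6r, 2s)
Step 1: at (4, -1), ∇g = (24, -2) → (4, -1) − 0.1·(24, -2) = (1.6, -0.8)
Step 2: at (1.6, -0.8), ∇g = (9.6, -1.6) → (1.6, -0.8) − 0.1·(9.6, -1.6) = (0.64, -0.64)
Step 3: at (0.64, -0.64), ∇g = (3.84, -1.28) → (0.64, -0.64) − 0.1·(3.84, -1.28) = (0.256, -0.512)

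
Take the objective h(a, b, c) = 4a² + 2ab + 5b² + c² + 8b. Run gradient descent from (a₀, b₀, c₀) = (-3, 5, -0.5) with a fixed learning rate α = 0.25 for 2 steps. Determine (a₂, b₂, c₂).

∇h = (8a + 2b, 2a + 10b + 8, 2c)
Step 1: at (-3, 5, -0.5), ∇h = (-14, 52, -1) → (-3, 5, -0.5) − 0.25·(-14, 52, -1) = (0.5, -8, -0.25)
Step 2: at (0.5, -8, -0.25), ∇h = (-12, -71, -0.5) → (0.5, -8, -0.25) − 0.25·(-12, -71, -0.5) = (3.5, 9.75, -0.125)

(3.5, 9.75, -0.125)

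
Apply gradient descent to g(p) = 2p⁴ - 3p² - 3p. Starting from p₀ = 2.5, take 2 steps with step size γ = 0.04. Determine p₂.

-0.28247936

g′(p) = 8p³ - 6p - 3
p₁ = 2.5 − 0.04·107 = -1.78
p₂ = -1.78 − 0.04·(-37.438016) = -0.28247936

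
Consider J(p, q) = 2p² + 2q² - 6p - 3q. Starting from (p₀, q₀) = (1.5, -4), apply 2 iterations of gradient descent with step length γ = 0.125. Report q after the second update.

∇J = (4p - 6, 4q - 3)
Step 1: at (1.5, -4), ∇J = (0, -19) → (1.5, -4) − 0.125·(0, -19) = (1.5, -1.625)
Step 2: at (1.5, -1.625), ∇J = (0, -9.5) → (1.5, -1.625) − 0.125·(0, -9.5) = (1.5, -0.4375)
q = -0.4375

-0.4375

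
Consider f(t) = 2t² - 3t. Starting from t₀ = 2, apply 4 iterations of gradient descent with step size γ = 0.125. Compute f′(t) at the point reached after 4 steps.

0.3125

f′(t) = 4t - 3
Step 1: f′(2) = 5; t₁ = 2 − 0.125·5 = 1.375
Step 2: f′(1.375) = 2.5; t₂ = 1.375 − 0.125·2.5 = 1.0625
Step 3: f′(1.0625) = 1.25; t₃ = 1.0625 − 0.125·1.25 = 0.90625
Step 4: f′(0.90625) = 0.625; t₄ = 0.90625 − 0.125·0.625 = 0.828125
f′(t) at (0.828125) = 0.3125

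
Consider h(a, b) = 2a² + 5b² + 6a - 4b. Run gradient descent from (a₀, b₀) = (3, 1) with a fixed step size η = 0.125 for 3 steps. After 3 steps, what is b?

∇h = (4a + 6, 10b - 4)
Step 1: at (3, 1), ∇h = (18, 6) → (3, 1) − 0.125·(18, 6) = (0.75, 0.25)
Step 2: at (0.75, 0.25), ∇h = (9, -1.5) → (0.75, 0.25) − 0.125·(9, -1.5) = (-0.375, 0.4375)
Step 3: at (-0.375, 0.4375), ∇h = (4.5, 0.375) → (-0.375, 0.4375) − 0.125·(4.5, 0.375) = (-0.9375, 0.390625)
b = 0.390625

0.390625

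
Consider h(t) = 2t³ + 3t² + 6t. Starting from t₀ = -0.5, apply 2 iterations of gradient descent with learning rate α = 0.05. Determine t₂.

-0.9651875

h′(t) = 6t² + 6t + 6
t₁ = -0.5 − 0.05·4.5 = -0.725
t₂ = -0.725 − 0.05·4.80375 = -0.9651875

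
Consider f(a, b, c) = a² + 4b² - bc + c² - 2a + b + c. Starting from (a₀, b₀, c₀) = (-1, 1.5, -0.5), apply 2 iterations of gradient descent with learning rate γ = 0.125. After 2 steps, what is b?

∇f = (2a - 2, 8b - c + 1, -b + 2c + 1)
(a₁, b₁, c₁) = (-1, 1.5, -0.5) − 0.125·(-4, 13.5, -1.5) = (-0.5, -0.1875, -0.3125)
(a₂, b₂, c₂) = (-0.5, -0.1875, -0.3125) − 0.125·(-3, -0.1875, 0.5625) = (-0.125, -0.1640625, -0.3828125)
b = -0.1640625

-0.1640625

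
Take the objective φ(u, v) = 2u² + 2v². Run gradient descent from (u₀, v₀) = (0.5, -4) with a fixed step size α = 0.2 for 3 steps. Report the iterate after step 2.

∇φ = (4u, 4v)
(u₁, v₁) = (0.5, -4) − 0.2·(2, -16) = (0.1, -0.8)
(u₂, v₂) = (0.1, -0.8) − 0.2·(0.4, -3.2) = (0.02, -0.16)

(0.02, -0.16)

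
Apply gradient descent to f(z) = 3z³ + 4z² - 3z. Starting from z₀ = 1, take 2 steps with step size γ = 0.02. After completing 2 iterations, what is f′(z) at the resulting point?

f′(z) = 9z² + 8z - 3
Step 1: f′(1) = 14; z₁ = 1 − 0.02·14 = 0.72
Step 2: f′(0.72) = 7.4256; z₂ = 0.72 − 0.02·7.4256 = 0.571488
f′(z) at (0.571488) = 4.511290807296

4.511290807296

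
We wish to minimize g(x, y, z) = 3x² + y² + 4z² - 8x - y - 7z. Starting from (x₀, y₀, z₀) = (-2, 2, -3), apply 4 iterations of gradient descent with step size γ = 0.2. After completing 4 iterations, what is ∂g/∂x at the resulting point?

-0.032

∇g = (6x - 8, 2y - 1, 8z - 7)
(x₁, y₁, z₁) = (-2, 2, -3) − 0.2·(-20, 3, -31) = (2, 1.4, 3.2)
(x₂, y₂, z₂) = (2, 1.4, 3.2) − 0.2·(4, 1.8, 18.6) = (1.2, 1.04, -0.52)
(x₃, y₃, z₃) = (1.2, 1.04, -0.52) − 0.2·(-0.8, 1.08, -11.16) = (1.36, 0.824, 1.712)
(x₄, y₄, z₄) = (1.36, 0.824, 1.712) − 0.2·(0.16, 0.648, 6.696) = (1.328, 0.6944, 0.3728)
∂g/∂x at (1.328, 0.6944, 0.3728) = -0.032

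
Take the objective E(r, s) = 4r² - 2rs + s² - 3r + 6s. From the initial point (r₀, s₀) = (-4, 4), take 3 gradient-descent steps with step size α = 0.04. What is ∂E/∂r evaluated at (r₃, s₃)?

-10.732224

∇E = (8r - 2s - 3, -2r + 2s + 6)
Step 1: at (-4, 4), ∇E = (-43, 22) → (-4, 4) − 0.04·(-43, 22) = (-2.28, 3.12)
Step 2: at (-2.28, 3.12), ∇E = (-27.48, 16.8) → (-2.28, 3.12) − 0.04·(-27.48, 16.8) = (-1.1808, 2.448)
Step 3: at (-1.1808, 2.448), ∇E = (-17.3424, 13.2576) → (-1.1808, 2.448) − 0.04·(-17.3424, 13.2576) = (-0.487104, 1.917696)
∂E/∂r at (-0.487104, 1.917696) = -10.732224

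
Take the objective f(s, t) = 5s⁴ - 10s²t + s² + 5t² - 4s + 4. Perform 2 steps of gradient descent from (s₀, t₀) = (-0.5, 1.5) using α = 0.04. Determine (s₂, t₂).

(-0.8064, 0.856)

∇f = (20s³ - 20st + 2s - 4, -10s² + 10t)
(s₁, t₁) = (-0.5, 1.5) − 0.04·(7.5, 12.5) = (-0.8, 1)
(s₂, t₂) = (-0.8, 1) − 0.04·(0.16, 3.6) = (-0.8064, 0.856)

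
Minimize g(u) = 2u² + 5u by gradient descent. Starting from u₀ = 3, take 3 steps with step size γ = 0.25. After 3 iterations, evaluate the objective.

-3.125

g′(u) = 4u + 5
u₁ = 3 − 0.25·17 = -1.25
u₂ = -1.25 − 0.25·0 = -1.25
u₃ = -1.25 − 0.25·0 = -1.25
g(-1.25) = -3.125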